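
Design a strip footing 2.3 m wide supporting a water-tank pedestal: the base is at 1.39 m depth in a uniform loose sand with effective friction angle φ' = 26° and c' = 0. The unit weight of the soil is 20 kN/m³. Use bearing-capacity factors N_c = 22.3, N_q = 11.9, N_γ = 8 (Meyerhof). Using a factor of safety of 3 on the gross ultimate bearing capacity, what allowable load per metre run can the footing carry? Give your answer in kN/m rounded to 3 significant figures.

q = γ·D_f = 20 × 1.39 = 27.8 kPa.
q·N_q = 27.8 × 11.9 = 330.82 kPa
0.5·γ·B·N_γ = 0.5 × 20 × 2.3 × 8 = 184 kPa
q_ult = 330.82 + 184 = 514.82 kPa.
Gross allowable pressure q_all = 514.82 / 3 = 171.61 kPa.
Allowable wall load = q_all × B = 171.61 × 2.3 = 394.7 kN per metre run.

≈ 395 kN/m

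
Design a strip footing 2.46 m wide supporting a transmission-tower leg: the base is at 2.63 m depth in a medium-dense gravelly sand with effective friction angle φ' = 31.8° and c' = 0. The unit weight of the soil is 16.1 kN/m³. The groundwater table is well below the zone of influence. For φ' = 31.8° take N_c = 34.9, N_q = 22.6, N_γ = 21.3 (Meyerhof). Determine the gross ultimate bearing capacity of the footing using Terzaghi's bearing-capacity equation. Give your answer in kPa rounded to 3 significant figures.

q = γ·D_f = 16.1 × 2.63 = 42.343 kPa.
q·N_q = 42.343 × 22.6 = 956.95 kPa
0.5·γ·B·N_γ = 0.5 × 16.1 × 2.46 × 21.3 = 421.8 kPa
q_ult = 956.95 + 421.8 = 1378.8 kPa.

q_ult ≈ 1380 kPa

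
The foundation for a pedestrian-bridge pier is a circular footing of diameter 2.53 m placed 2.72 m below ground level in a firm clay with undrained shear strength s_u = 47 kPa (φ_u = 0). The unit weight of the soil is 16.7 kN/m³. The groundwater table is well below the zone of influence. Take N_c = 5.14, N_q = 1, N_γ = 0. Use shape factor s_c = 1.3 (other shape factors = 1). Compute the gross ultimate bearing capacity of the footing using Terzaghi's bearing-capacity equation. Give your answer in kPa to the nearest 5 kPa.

q = γ·D_f = 16.7 × 2.72 = 45.424 kPa.
c·N_c·s_c = 47 × 5.14 × 1.3 = 314.05 kPa
q·N_q = 45.424 × 1 = 45.424 kPa
q_ult = 314.05 + 45.424 = 359.48 kPa.

q_ult ≈ 360 kPa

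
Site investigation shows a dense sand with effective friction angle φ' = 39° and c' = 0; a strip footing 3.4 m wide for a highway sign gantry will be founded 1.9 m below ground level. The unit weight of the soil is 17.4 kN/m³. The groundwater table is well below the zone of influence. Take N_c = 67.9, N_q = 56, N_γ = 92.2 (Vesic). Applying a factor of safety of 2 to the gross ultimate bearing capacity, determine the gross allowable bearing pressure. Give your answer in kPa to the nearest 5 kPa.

q_all ≈ 2290 kPa

Effective surcharge at the founding depth q = γ·D_f = 17.4 × 1.9 = 33.06 kPa.
q_ult = q·N_q + 0.5·γ·B·N_γ
     = 33.06 × 56 + 0.5 × 17.4 × 3.4 × 92.2
     = 1851.4 + 2727.3 = 4578.6 kPa.
q_all = q_ult / FS = 4578.6 / 2 = 2289.3 kPa.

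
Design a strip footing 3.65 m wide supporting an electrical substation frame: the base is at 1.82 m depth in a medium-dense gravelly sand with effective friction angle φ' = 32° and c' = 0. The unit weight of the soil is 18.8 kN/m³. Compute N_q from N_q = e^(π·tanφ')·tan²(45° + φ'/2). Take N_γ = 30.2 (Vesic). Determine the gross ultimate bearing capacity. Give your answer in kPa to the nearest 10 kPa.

tan32° = 0.6249, so N_q = e^(π×0.6249)·tan²(61°) = 7.121 × 3.255 = 23.18.
Overburden at base level: q = 18.8 × 1.82 = 34.216 kPa.
Surcharge term q·N_q = 34.216 × 23.177 = 793.02 kPa; self-weight term 0.5·γ·B·N_γ = 0.5 × 18.8 × 3.65 × 30.2 = 1036.2 kPa.
q_ult = 793.02 + 1036.2 = 1829.2 kPa.

q_ult ≈ 1830 kPa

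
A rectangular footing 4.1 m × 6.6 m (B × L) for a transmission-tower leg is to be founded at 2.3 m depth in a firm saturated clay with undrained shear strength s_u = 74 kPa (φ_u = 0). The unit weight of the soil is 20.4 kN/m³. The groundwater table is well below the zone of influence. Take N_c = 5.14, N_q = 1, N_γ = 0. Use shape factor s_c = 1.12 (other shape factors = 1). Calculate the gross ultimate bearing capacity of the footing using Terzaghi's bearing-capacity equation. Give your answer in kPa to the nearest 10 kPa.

Effective surcharge at the founding depth q = γ·D_f = 20.4 × 2.3 = 46.92 kPa.
q_ult = c·N_c·s_c + q·N_q
     = 74 × 5.14 × 1.12 + 46.92 × 1
     = 426 + 46.92 = 472.92 kPa.

q_ult ≈ 470 kPa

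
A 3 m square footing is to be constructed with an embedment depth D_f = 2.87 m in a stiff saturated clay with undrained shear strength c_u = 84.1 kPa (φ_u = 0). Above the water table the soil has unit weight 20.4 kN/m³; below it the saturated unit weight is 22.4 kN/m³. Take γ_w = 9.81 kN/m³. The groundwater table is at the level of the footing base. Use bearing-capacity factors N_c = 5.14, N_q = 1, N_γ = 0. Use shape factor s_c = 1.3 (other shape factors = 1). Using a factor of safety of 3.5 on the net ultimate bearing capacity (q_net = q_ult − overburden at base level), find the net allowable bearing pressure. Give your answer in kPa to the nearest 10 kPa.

q_all(net) ≈ 160 kPa

Effective surcharge at the founding depth q = γ·D_f = 20.4 × 2.87 = 58.548 kPa.
q_ult = c·N_c·s_c + q·N_q
     = 84.1 × 5.14 × 1.3 + 58.548 × 1
     = 561.96 + 58.548 = 620.5 kPa.
q_net = 620.5 − 58.548 = 561.96 kPa.
q_all(net) = 561.96 / 3.5 = 160.56 kPa.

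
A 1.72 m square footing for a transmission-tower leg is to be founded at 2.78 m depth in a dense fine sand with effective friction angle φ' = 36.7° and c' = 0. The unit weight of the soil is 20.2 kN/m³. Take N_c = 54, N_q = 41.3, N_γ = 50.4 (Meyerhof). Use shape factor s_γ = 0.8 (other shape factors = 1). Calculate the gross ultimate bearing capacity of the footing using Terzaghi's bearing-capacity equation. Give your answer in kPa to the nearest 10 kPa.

q_ult ≈ 3020 kPa

Overburden at base level: q = 20.2 × 2.78 = 56.156 kPa.
Surcharge term q·N_q = 56.156 × 41.3 = 2319.2 kPa; self-weight term 0.5·γ·B·N_γ·s_γ = 0.5 × 20.2 × 1.72 × 50.4 × 0.8 = 700.44 kPa.
q_ult = 2319.2 + 700.44 = 3019.7 kPa.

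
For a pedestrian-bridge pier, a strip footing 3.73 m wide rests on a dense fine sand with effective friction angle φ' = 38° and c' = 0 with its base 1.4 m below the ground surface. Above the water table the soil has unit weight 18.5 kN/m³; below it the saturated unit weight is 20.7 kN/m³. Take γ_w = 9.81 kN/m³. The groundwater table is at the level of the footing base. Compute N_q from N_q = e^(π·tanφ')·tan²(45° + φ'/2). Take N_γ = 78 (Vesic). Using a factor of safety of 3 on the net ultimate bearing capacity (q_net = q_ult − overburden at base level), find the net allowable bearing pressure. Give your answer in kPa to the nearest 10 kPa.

N_q = e^(π·tan38°)·tan²(64°) = 48.93.
q = γ·D_f = 18.5 × 1.4 = 25.9 kPa.
For the ½γBN_γ term take γ' = 20.7 − 9.81 = 10.89 kN/m³ (soil below base is submerged).
q·N_q = 25.9 × 48.933 = 1267.4 kPa
0.5·γ·B·N_γ = 0.5 × 10.89 × 3.73 × 78 = 1584.2 kPa
q_ult = 1267.4 + 1584.2 = 2851.5 kPa.
q_net = 2851.5 − 25.9 = 2825.6 kPa.
q_all(net) = 2825.6 / 3 = 941.88 kPa.

q_all(net) ≈ 940 kPa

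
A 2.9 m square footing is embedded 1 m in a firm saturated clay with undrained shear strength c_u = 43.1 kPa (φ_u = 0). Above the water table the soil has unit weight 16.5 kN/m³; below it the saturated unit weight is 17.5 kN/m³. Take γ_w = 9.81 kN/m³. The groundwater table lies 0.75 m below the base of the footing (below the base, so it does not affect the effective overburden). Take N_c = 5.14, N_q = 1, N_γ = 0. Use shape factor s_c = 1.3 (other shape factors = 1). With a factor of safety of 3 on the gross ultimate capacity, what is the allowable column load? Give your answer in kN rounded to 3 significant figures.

P_all ≈ 854 kN

Effective surcharge at the founding depth q = γ·D_f = 16.5 × 1 = 16.5 kPa.
q_ult = c·N_c·s_c + q·N_q
     = 43.1 × 5.14 × 1.3 + 16.5 × 1
     = 287.99 + 16.5 = 304.49 kPa.
Gross allowable pressure q_all = 304.49 / 3 = 101.5 kPa.
Footing area = 8.41 m², so allowable column load = 101.5 × 8.41 = 853.6 kN.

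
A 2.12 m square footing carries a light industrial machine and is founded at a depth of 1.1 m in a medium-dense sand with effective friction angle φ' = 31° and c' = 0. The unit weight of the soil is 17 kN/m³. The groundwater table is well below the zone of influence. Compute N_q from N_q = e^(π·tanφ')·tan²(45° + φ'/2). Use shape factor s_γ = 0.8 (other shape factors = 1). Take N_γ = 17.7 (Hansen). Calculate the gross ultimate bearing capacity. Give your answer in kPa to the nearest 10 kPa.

tan31° = 0.6009, so N_q = e^(π×0.6009)·tan²(60.5°) = 6.604 × 3.124 = 20.63.
q = γ·D_f = 17 × 1.1 = 18.7 kPa.
q·N_q = 18.7 × 20.631 = 385.8 kPa
0.5·γ·B·N_γ·s_γ = 0.5 × 17 × 2.12 × 17.7 × 0.8 = 255.16 kPa
q_ult = 385.8 + 255.16 = 640.96 kPa.

q_ult ≈ 640 kPa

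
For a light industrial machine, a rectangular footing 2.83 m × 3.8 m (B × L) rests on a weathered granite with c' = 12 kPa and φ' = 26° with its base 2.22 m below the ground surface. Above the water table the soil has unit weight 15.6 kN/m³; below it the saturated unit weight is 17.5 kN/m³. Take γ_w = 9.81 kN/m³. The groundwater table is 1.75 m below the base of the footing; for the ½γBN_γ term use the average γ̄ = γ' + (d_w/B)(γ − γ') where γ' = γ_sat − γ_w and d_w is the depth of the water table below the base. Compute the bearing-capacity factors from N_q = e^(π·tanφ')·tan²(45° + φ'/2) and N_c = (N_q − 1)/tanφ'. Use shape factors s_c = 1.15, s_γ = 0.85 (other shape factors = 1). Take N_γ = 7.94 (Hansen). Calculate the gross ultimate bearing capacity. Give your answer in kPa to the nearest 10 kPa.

q_ult ≈ 840 kPa

tan26° = 0.4877, so N_q = e^(π×0.4877)·tan²(58°) = 4.629 × 2.561 = 11.85.
N_c = (11.85 − 1)/tan26° = 22.25.
q = γ·D_f = 15.6 × 2.22 = 34.632 kPa.
γ' = 7.69 kN/m³; averaging over the depth B below the base, γ̄ = γ' + (d_w/B)(γ − γ') = 12.581 kN/m³.
c·N_c·s_c = 12 × 22.254 × 1.15 = 307.11 kPa
q·N_q = 34.632 × 11.854 = 410.53 kPa
0.5·γ·B·N_γ·s_γ = 0.5 × 12.581 × 2.83 × 7.94 × 0.85 = 120.15 kPa
q_ult = 307.11 + 410.53 + 120.15 = 837.8 kPa.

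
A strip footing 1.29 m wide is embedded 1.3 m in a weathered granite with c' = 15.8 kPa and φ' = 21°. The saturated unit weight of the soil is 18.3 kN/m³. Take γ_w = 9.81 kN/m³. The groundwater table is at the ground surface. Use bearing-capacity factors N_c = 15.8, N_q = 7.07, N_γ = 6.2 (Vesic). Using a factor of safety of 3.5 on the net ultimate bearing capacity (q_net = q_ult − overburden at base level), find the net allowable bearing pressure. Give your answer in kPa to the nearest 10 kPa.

q_all(net) ≈ 100 kPa

Water table at ground surface, so effective unit weight γ' = 18.3 − 9.81 = 8.49 kN/m³ is used throughout; overburden q = 8.49 × 1.3 = 11.037 kPa; the same γ' applies in the ½γBN_γ term.
Cohesion term c·N_c = 15.8 × 15.8 = 249.64 kPa; surcharge term q·N_q = 11.037 × 7.07 = 78.032 kPa; self-weight term 0.5·γ·B·N_γ = 0.5 × 8.49 × 1.29 × 6.2 = 33.952 kPa.
q_ult = 249.64 + 78.032 + 33.952 = 361.62 kPa.
q_net = 361.62 − 11.037 = 350.59 kPa.
q_all(net) = 350.59 / 3.5 = 100.17 kPa.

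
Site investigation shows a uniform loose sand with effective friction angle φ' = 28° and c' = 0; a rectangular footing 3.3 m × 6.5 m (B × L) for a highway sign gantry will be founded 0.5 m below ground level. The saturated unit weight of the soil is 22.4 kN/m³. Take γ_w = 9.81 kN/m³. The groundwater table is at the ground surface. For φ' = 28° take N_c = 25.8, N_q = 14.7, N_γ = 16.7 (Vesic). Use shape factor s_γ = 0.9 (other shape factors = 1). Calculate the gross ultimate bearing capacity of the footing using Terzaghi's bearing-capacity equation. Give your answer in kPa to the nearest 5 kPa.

γ' = 22.4 − 9.81 = 12.59 kN/m³ (submerged throughout). q = 12.59 × 0.5 = 6.295 kPa; the same γ' applies in the ½γBN_γ term.
q·N_q = 6.295 × 14.7 = 92.536 kPa
0.5·γ·B·N_γ·s_γ = 0.5 × 12.59 × 3.3 × 16.7 × 0.9 = 312.23 kPa
q_ult = 92.536 + 312.23 = 404.76 kPa.

q_ult ≈ 405 kPa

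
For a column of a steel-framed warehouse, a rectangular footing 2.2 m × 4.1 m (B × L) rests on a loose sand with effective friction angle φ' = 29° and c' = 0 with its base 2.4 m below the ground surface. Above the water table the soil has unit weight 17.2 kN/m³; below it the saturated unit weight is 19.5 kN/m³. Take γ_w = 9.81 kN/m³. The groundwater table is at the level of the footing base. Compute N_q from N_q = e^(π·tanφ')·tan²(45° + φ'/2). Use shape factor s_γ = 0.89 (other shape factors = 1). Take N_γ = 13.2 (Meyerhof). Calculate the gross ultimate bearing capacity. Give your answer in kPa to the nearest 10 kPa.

tan29° = 0.5543, so N_q = e^(π×0.5543)·tan²(59.5°) = 5.705 × 2.882 = 16.44.
Overburden at base level: q = 17.2 × 2.4 = 41.28 kPa.
Below the base the soil is submerged, so the ½γBN_γ term uses γ' = 19.5 − 9.81 = 9.69 kN/m³.
Surcharge term q·N_q = 41.28 × 16.443 = 678.78 kPa; self-weight term 0.5·γ·B·N_γ·s_γ = 0.5 × 9.69 × 2.2 × 13.2 × 0.89 = 125.22 kPa.
q_ult = 678.78 + 125.22 = 804 kPa.

q_ult ≈ 800 kPa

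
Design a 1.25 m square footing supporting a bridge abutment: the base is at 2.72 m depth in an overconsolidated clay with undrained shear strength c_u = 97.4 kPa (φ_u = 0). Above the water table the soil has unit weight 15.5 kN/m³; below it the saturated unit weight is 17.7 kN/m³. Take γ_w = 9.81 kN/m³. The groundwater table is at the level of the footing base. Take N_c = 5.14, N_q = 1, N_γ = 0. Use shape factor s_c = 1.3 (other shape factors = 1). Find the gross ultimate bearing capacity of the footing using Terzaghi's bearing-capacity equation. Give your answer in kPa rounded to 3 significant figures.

q = γ·D_f = 15.5 × 2.72 = 42.16 kPa.
c·N_c·s_c = 97.4 × 5.14 × 1.3 = 650.83 kPa
q·N_q = 42.16 × 1 = 42.16 kPa
q_ult = 650.83 + 42.16 = 692.99 kPa.

q_ult ≈ 693 kPa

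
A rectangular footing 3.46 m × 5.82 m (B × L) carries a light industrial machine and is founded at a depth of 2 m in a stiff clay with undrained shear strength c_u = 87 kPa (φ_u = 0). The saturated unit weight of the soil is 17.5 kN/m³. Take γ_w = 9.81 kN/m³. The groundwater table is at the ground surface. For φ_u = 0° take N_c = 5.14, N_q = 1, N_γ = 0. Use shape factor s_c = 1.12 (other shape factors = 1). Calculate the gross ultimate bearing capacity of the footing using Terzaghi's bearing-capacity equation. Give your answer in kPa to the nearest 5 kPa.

Water table at ground surface, so effective unit weight γ' = 17.5 − 9.81 = 7.69 kN/m³ is used throughout; overburden q = 7.69 × 2 = 15.38 kPa.
Cohesion term c·N_c·s_c = 87 × 5.14 × 1.12 = 500.84 kPa; surcharge term q·N_q = 15.38 × 1 = 15.38 kPa.
q_ult = 500.84 + 15.38 = 516.22 kPa.

q_ult ≈ 515 kPa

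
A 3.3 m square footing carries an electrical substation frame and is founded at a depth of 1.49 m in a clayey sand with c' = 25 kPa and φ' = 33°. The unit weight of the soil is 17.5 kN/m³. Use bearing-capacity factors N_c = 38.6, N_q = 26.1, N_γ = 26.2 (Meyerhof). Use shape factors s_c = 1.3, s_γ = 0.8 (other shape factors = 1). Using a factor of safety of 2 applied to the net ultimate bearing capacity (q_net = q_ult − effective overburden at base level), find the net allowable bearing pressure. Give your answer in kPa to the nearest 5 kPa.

Effective surcharge at the founding depth q = γ·D_f = 17.5 × 1.49 = 26.075 kPa.
q_ult = c·N_c·s_c + q·N_q + 0.5·γ·B·N_γ·s_γ
     = 25 × 38.6 × 1.3 + 26.075 × 26.1 + 0.5 × 17.5 × 3.3 × 26.2 × 0.8
     = 1254.5 + 680.56 + 605.22 = 2540.3 kPa.
Net ultimate: q_net = 2540.3 − 26.075 = 2514.2 kPa.
q_all(net) = 2514.2 / 2 = 1257.1 kPa.

q_all(net) ≈ 1255 kPa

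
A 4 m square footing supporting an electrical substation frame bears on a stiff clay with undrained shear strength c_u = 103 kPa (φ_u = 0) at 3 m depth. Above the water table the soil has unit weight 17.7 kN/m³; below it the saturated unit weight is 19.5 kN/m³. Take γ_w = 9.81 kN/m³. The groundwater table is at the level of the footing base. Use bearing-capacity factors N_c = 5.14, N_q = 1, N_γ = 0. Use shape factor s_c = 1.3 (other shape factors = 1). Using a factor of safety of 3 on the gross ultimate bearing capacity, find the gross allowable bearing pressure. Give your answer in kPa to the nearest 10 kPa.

q_all ≈ 250 kPa

Effective surcharge at the founding depth q = γ·D_f = 17.7 × 3 = 53.1 kPa.
q_ult = c·N_c·s_c + q·N_q
     = 103 × 5.14 × 1.3 + 53.1 × 1
     = 688.25 + 53.1 = 741.35 kPa.
q_all = 741.35 / 3 = 247.12 kPa.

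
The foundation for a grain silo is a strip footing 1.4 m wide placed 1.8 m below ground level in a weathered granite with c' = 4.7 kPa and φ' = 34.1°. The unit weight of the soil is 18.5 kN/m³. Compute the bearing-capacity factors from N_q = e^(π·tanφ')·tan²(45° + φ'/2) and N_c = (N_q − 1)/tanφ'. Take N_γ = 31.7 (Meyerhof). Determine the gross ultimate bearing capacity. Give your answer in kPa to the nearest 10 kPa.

tan34.1° = 0.6771, so N_q = e^(π×0.6771)·tan²(62.05°) = 8.39 × 3.552 = 29.8.
N_c = (29.8 − 1)/tan34.1° = 42.54.
Overburden at base level: q = 18.5 × 1.8 = 33.3 kPa.
Cohesion term c·N_c = 4.7 × 42.539 = 199.93 kPa; surcharge term q·N_q = 33.3 × 29.801 = 992.38 kPa; self-weight term 0.5·γ·B·N_γ = 0.5 × 18.5 × 1.4 × 31.7 = 410.51 kPa.
q_ult = 199.93 + 992.38 + 410.51 = 1602.8 kPa.

q_ult ≈ 1600 kPa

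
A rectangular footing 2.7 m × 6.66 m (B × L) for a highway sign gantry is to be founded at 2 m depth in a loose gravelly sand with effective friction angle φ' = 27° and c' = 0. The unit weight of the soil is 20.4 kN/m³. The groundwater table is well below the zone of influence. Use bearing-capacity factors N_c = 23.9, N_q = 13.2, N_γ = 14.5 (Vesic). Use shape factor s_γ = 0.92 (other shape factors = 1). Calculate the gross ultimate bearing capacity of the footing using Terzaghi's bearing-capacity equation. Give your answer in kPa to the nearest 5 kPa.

Overburden at base level: q = 20.4 × 2 = 40.8 kPa.
Surcharge term q·N_q = 40.8 × 13.2 = 538.56 kPa; self-weight term 0.5·γ·B·N_γ·s_γ = 0.5 × 20.4 × 2.7 × 14.5 × 0.92 = 367.38 kPa.
q_ult = 538.56 + 367.38 = 905.94 kPa.

q_ult ≈ 905 kPa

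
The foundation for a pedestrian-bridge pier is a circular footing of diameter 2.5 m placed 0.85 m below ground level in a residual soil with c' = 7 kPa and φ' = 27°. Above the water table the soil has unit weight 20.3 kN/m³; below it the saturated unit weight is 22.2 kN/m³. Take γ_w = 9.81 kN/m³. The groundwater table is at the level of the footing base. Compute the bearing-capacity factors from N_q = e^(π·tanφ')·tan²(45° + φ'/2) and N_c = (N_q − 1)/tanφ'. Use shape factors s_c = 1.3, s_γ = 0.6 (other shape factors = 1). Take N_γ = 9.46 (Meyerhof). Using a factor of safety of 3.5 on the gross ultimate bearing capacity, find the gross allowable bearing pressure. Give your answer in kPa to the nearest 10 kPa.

q_all ≈ 150 kPa

N_q = e^(π·tan27°)·tan²(58.5°) = 13.2; N_c = (N_q − 1)/tanφ' = 23.94.
Effective surcharge at the founding depth q = γ·D_f = 20.3 × 0.85 = 17.255 kPa.
The water table coincides with the base, so in the self-weight term γ → γ' = 12.39 kN/m³.
q_ult = c·N_c·s_c + q·N_q + 0.5·γ·B·N_γ·s_γ
     = 7 × 23.942 × 1.3 + 17.255 × 13.199 + 0.5 × 12.39 × 2.5 × 9.46 × 0.6
     = 217.87 + 227.75 + 87.907 = 533.53 kPa.
q_all = 533.53 / 3.5 = 152.44 kPa.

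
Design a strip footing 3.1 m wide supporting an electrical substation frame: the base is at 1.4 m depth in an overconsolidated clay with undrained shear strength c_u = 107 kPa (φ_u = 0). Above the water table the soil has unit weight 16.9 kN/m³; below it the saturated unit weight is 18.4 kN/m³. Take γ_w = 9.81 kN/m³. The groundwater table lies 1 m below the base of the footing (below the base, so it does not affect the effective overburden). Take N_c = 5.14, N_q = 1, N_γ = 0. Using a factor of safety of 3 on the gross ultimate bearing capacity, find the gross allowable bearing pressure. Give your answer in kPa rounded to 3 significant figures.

Effective surcharge at the founding depth q = γ·D_f = 16.9 × 1.4 = 23.66 kPa.
q_ult = c·N_c + q·N_q
     = 107 × 5.14 + 23.66 × 1
     = 549.98 + 23.66 = 573.64 kPa.
q_all = 573.64 / 3 = 191.21 kPa.

q_all ≈ 191 kPa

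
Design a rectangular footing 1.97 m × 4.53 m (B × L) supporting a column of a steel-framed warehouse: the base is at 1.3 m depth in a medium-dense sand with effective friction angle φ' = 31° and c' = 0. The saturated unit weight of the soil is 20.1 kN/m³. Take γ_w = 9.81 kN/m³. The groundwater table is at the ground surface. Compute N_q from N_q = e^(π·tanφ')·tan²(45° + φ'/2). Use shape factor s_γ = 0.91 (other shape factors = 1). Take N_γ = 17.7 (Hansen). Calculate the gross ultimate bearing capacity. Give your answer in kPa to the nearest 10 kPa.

tan31° = 0.6009, so N_q = e^(π×0.6009)·tan²(60.5°) = 6.604 × 3.124 = 20.63.
Water table at ground surface, so effective unit weight γ' = 20.1 − 9.81 = 10.29 kN/m³ is used throughout; overburden q = 10.29 × 1.3 = 13.377 kPa; the same γ' applies in the ½γBN_γ term.
Surcharge term q·N_q = 13.377 × 20.631 = 275.98 kPa; self-weight term 0.5·γ·B·N_γ·s_γ = 0.5 × 10.29 × 1.97 × 17.7 × 0.91 = 163.25 kPa.
q_ult = 275.98 + 163.25 = 439.23 kPa.

q_ult ≈ 440 kPa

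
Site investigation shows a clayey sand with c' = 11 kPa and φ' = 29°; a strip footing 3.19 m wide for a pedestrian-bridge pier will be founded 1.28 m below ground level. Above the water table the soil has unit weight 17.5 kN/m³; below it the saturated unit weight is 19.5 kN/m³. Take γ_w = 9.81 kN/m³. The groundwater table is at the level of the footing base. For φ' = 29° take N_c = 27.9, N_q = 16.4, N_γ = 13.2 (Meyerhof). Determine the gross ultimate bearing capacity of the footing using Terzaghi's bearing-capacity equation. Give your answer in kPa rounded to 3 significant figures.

Overburden at base level: q = 17.5 × 1.28 = 22.4 kPa.
Below the base the soil is submerged, so the ½γBN_γ term uses γ' = 19.5 − 9.81 = 9.69 kN/m³.
Cohesion term c·N_c = 11 × 27.9 = 306.9 kPa; surcharge term q·N_q = 22.4 × 16.4 = 367.36 kPa; self-weight term 0.5·γ·B·N_γ = 0.5 × 9.69 × 3.19 × 13.2 = 204.01 kPa.
q_ult = 306.9 + 367.36 + 204.01 = 878.27 kPa.

q_ult ≈ 878 kPa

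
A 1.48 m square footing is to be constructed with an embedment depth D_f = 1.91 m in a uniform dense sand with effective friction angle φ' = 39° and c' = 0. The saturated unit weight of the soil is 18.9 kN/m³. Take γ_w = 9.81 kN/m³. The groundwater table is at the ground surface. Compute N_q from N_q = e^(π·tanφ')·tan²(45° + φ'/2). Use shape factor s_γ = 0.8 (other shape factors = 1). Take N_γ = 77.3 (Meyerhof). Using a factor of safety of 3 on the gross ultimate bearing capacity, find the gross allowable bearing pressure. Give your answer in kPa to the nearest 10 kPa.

N_q = e^(π·tan39°)·tan²(64.5°) = 55.96.
Water table at ground surface, so effective unit weight γ' = 18.9 − 9.81 = 9.09 kN/m³ is used throughout; overburden q = 9.09 × 1.91 = 17.362 kPa; the same γ' applies in the ½γBN_γ term.
Surcharge term q·N_q = 17.362 × 55.957 = 971.53 kPa; self-weight term 0.5·γ·B·N_γ·s_γ = 0.5 × 9.09 × 1.48 × 77.3 × 0.8 = 415.97 kPa.
q_ult = 971.53 + 415.97 = 1387.5 kPa.
q_all = 1387.5 / 3 = 462.5 kPa.

q_all ≈ 460 kPa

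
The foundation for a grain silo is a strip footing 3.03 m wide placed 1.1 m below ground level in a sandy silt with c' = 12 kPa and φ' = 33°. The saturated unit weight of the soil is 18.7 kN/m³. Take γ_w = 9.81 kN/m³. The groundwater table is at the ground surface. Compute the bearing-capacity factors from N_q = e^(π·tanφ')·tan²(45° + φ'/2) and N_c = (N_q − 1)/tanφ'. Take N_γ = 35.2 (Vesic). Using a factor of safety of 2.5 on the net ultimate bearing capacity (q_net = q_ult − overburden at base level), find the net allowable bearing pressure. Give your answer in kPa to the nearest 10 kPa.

q_all(net) ≈ 470 kPa

N_q = e^(π·tan33°)·tan²(61.5°) = 26.09; N_c = (N_q − 1)/tanφ' = 38.64.
γ' = 18.7 − 9.81 = 8.89 kN/m³ (submerged throughout). q = 8.89 × 1.1 = 9.779 kPa; the same γ' applies in the ½γBN_γ term.
c·N_c = 12 × 38.638 = 463.66 kPa
q·N_q = 9.779 × 26.092 = 255.15 kPa
0.5·γ·B·N_γ = 0.5 × 8.89 × 3.03 × 35.2 = 474.09 kPa
q_ult = 463.66 + 255.15 + 474.09 = 1192.9 kPa.
q_net = 1192.9 − 9.779 = 1183.1 kPa.
q_all(net) = 1183.1 / 2.5 = 473.25 kPa.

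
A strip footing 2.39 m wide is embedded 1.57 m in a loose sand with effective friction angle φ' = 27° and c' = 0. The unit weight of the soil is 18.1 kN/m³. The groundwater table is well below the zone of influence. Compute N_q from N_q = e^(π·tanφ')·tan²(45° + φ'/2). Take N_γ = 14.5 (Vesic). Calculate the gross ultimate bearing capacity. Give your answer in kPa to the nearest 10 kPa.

q_ult ≈ 690 kPa

tan27° = 0.5095, so N_q = e^(π×0.5095)·tan²(58.5°) = 4.957 × 2.663 = 13.2.
Effective surcharge at the founding depth q = γ·D_f = 18.1 × 1.57 = 28.417 kPa.
q_ult = q·N_q + 0.5·γ·B·N_γ
     = 28.417 × 13.199 + 0.5 × 18.1 × 2.39 × 14.5
     = 375.08 + 313.63 = 688.71 kPa.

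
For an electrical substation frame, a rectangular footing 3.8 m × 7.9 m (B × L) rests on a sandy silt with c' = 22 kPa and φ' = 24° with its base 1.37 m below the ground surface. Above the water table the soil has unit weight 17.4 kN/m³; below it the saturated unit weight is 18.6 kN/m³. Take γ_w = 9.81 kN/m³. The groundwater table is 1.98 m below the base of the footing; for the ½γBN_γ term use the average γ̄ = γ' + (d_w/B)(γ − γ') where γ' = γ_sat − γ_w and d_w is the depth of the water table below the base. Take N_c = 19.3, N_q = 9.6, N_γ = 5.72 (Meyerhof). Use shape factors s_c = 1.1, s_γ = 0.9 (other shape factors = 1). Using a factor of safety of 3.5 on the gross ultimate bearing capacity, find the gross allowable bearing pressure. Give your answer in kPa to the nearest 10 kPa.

q = γ·D_f = 17.4 × 1.37 = 23.838 kPa.
γ' = 8.79 kN/m³; averaging over the depth B below the base, γ̄ = γ' + (d_w/B)(γ − γ') = 13.276 kN/m³.
c·N_c·s_c = 22 × 19.3 × 1.1 = 467.06 kPa
q·N_q = 23.838 × 9.6 = 228.84 kPa
0.5·γ·B·N_γ·s_γ = 0.5 × 13.276 × 3.8 × 5.72 × 0.9 = 129.86 kPa
q_ult = 467.06 + 228.84 + 129.86 = 825.76 kPa.
q_all = 825.76 / 3.5 = 235.93 kPa.

q_all ≈ 240 kPa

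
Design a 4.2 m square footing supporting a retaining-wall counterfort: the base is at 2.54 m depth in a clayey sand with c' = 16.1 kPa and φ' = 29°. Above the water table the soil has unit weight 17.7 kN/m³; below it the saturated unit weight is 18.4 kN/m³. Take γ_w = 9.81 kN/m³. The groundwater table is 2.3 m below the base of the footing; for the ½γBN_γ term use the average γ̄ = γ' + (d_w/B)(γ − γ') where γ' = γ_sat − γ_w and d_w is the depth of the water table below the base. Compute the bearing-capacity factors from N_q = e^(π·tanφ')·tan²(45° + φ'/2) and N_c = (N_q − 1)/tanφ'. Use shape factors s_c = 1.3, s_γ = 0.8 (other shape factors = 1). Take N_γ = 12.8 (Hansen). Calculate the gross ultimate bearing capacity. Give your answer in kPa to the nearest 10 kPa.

q_ult ≈ 1610 kPa

tan29° = 0.5543, so N_q = e^(π×0.5543)·tan²(59.5°) = 5.705 × 2.882 = 16.44.
N_c = (16.44 − 1)/tan29° = 27.86.
Overburden at base level: q = 17.7 × 2.54 = 44.958 kPa.
The water table is 2.3 m below the base (< B = 4.2 m), so the ½γBN_γ term uses γ̄ = γ' + (d_w/B)(γ − γ') = 8.59 + (2.3/4.2)(17.7 − 8.59) = 13.579 kN/m³.
Cohesion term c·N_c·s_c = 16.1 × 27.86 × 1.3 = 583.12 kPa; surcharge term q·N_q = 44.958 × 16.443 = 739.26 kPa; self-weight term 0.5·γ·B·N_γ·s_γ = 0.5 × 13.579 × 4.2 × 12.8 × 0.8 = 292 kPa.
q_ult = 583.12 + 739.26 + 292 = 1614.4 kPa.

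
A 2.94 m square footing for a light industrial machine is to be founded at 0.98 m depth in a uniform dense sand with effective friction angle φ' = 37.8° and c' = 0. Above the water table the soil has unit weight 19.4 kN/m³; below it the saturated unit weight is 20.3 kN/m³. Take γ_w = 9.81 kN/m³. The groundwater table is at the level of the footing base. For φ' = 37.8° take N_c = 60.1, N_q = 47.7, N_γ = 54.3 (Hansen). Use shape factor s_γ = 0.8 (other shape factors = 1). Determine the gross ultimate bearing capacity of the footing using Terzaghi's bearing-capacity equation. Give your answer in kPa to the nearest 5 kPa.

q = γ·D_f = 19.4 × 0.98 = 19.012 kPa.
For the ½γBN_γ term take γ' = 20.3 − 9.81 = 10.49 kN/m³ (soil below base is submerged).
q·N_q = 19.012 × 47.7 = 906.87 kPa
0.5·γ·B·N_γ·s_γ = 0.5 × 10.49 × 2.94 × 54.3 × 0.8 = 669.86 kPa
q_ult = 906.87 + 669.86 = 1576.7 kPa.

q_ult ≈ 1575 kPa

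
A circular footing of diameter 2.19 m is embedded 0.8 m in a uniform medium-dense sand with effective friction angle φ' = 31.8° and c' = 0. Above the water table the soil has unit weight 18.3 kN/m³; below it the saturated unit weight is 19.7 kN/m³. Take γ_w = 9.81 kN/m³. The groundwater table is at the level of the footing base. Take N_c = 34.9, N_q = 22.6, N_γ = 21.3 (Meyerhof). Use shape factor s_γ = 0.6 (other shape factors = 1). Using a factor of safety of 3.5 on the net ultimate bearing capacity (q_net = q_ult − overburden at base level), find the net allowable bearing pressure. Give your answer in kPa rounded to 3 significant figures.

q_all(net) ≈ 130 kPa

q = γ·D_f = 18.3 × 0.8 = 14.64 kPa.
For the ½γBN_γ term take γ' = 19.7 − 9.81 = 9.89 kN/m³ (soil below base is submerged).
q·N_q = 14.64 × 22.6 = 330.86 kPa
0.5·γ·B·N_γ·s_γ = 0.5 × 9.89 × 2.19 × 21.3 × 0.6 = 138.4 kPa
q_ult = 330.86 + 138.4 = 469.27 kPa.
q_net = 469.27 − 14.64 = 454.63 kPa.
q_all(net) = 454.63 / 3.5 = 129.89 kPa.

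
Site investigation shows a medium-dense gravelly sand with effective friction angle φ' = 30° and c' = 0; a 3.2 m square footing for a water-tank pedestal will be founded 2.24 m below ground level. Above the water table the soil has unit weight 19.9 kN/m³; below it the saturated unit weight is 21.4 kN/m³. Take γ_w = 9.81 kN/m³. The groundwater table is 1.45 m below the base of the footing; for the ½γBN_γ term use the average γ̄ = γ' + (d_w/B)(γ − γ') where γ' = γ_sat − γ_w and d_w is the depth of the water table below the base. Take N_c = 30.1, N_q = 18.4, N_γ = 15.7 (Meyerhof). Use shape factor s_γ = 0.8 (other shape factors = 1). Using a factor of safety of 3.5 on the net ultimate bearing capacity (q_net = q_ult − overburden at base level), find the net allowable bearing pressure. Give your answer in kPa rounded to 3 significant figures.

q = γ·D_f = 19.9 × 2.24 = 44.576 kPa.
γ' = 11.59 kN/m³; averaging over the depth B below the base, γ̄ = γ' + (d_w/B)(γ − γ') = 15.355 kN/m³.
q·N_q = 44.576 × 18.4 = 820.2 kPa
0.5·γ·B·N_γ·s_γ = 0.5 × 15.355 × 3.2 × 15.7 × 0.8 = 308.58 kPa
q_ult = 820.2 + 308.58 = 1128.8 kPa.
q_net = 1128.8 − 44.576 = 1084.2 kPa.
q_all(net) = 1084.2 / 3.5 = 309.77 kPa.

q_all(net) ≈ 310 kPa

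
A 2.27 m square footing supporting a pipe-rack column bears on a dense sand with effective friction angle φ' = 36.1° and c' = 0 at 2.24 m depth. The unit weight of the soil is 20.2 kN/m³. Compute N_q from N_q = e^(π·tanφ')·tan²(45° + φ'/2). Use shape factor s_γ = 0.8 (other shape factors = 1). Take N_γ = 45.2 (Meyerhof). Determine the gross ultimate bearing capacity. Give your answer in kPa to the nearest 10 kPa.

q_ult ≈ 2560 kPa

tan36.1° = 0.7292, so N_q = e^(π×0.7292)·tan²(63.05°) = 9.884 × 3.869 = 38.24.
Overburden at base level: q = 20.2 × 2.24 = 45.248 kPa.
Surcharge term q·N_q = 45.248 × 38.235 = 1730.1 kPa; self-weight term 0.5·γ·B·N_γ·s_γ = 0.5 × 20.2 × 2.27 × 45.2 × 0.8 = 829.04 kPa.
q_ult = 1730.1 + 829.04 = 2559.1 kPa.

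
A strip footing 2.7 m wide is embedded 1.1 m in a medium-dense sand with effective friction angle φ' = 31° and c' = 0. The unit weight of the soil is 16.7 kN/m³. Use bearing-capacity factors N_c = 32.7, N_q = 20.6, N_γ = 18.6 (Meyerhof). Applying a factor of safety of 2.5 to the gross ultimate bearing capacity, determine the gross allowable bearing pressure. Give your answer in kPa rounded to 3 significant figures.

q = γ·D_f = 16.7 × 1.1 = 18.37 kPa.
q·N_q = 18.37 × 20.6 = 378.42 kPa
0.5·γ·B·N_γ = 0.5 × 16.7 × 2.7 × 18.6 = 419.34 kPa
q_ult = 378.42 + 419.34 = 797.76 kPa.
q_all = q_ult / FS = 797.76 / 2.5 = 319.1 kPa.

q_all ≈ 319 kPa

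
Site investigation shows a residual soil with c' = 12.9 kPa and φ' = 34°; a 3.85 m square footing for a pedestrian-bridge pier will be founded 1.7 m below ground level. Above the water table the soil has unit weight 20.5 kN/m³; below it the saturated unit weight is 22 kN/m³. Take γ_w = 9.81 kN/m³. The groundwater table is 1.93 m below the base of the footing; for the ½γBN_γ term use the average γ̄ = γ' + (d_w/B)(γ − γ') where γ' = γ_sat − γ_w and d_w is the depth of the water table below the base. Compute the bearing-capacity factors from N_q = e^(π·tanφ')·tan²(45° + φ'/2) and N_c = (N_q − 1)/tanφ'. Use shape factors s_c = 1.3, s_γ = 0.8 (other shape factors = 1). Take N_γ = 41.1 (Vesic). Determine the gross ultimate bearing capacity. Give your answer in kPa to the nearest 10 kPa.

q_ult ≈ 2770 kPa

tan34° = 0.6745, so N_q = e^(π×0.6745)·tan²(62°) = 8.323 × 3.537 = 29.44.
N_c = (29.44 − 1)/tan34° = 42.16.
Effective surcharge at the founding depth q = γ·D_f = 20.5 × 1.7 = 34.85 kPa.
With d_w = 1.93 m < B, γ̄ = 12.19 + (1.93/3.85) × (20.5 − 12.19) = 16.356 kN/m³.
q_ult = c·N_c·s_c + q·N_q + 0.5·γ·B·N_γ·s_γ
     = 12.9 × 42.164 × 1.3 + 34.85 × 29.44 + 0.5 × 16.356 × 3.85 × 41.1 × 0.8
     = 707.09 + 1026 + 1035.2 = 2768.3 kPa.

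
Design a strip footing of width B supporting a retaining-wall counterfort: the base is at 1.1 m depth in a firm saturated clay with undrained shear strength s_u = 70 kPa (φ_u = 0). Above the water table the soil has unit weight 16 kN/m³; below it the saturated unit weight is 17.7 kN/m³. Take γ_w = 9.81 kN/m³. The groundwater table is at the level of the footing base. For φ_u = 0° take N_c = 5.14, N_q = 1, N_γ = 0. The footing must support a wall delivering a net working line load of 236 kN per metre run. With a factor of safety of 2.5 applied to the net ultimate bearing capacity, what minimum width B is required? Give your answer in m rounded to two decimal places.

Effective surcharge at the founding depth q = γ·D_f = 16 × 1.1 = 17.6 kPa.
q_ult = c·N_c + q·N_q
     = 70 × 5.14 + 17.6 × 1
     = 359.8 + 17.6 = 377.4 kPa.
For φ = 0 the ½γBN_γ term vanishes, so q_ult is independent of B. q_net = 377.4 − 17.6 = 359.8 kPa; q_all(net) = 359.8/2.5 = 143.92 kPa.
Required width B = w / q_all(net) = 236 / 143.92 = 1.64 m.

B = 1.64 m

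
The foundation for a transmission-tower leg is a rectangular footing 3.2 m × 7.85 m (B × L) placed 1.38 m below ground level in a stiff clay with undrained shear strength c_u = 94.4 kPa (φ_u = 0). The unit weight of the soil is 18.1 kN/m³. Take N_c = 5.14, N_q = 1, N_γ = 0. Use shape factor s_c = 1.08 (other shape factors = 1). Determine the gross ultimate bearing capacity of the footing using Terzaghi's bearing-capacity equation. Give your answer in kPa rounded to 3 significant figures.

q_ult ≈ 549 kPa

Effective surcharge at the founding depth q = γ·D_f = 18.1 × 1.38 = 24.978 kPa.
q_ult = c·N_c·s_c + q·N_q
     = 94.4 × 5.14 × 1.08 + 24.978 × 1
     = 524.03 + 24.978 = 549.01 kPa.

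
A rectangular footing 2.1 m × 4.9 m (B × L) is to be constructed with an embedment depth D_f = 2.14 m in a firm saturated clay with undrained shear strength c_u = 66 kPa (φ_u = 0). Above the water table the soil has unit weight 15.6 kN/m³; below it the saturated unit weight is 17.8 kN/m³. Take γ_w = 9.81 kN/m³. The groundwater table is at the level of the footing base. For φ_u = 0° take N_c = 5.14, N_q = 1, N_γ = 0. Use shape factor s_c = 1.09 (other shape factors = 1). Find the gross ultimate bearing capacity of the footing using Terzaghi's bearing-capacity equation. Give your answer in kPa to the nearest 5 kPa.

q_ult ≈ 405 kPa

Overburden at base level: q = 15.6 × 2.14 = 33.384 kPa.
Cohesion term c·N_c·s_c = 66 × 5.14 × 1.09 = 369.77 kPa; surcharge term q·N_q = 33.384 × 1 = 33.384 kPa.
q_ult = 369.77 + 33.384 = 403.16 kPa.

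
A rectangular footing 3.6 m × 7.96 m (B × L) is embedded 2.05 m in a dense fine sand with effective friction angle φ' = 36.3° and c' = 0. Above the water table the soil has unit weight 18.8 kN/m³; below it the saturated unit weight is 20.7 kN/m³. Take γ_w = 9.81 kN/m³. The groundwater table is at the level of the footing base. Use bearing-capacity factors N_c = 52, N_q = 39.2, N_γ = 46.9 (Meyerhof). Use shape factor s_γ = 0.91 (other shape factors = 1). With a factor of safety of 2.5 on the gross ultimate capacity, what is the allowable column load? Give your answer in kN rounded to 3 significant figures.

P_all ≈ 26900 kN

Overburden at base level: q = 18.8 × 2.05 = 38.54 kPa.
Below the base the soil is submerged, so the ½γBN_γ term uses γ' = 20.7 − 9.81 = 10.89 kN/m³.
Surcharge term q·N_q = 38.54 × 39.2 = 1510.8 kPa; self-weight term 0.5·γ·B·N_γ·s_γ = 0.5 × 10.89 × 3.6 × 46.9 × 0.91 = 836.59 kPa.
q_ult = 1510.8 + 836.59 = 2347.4 kPa.
Gross allowable pressure q_all = 2347.4 / 2.5 = 938.94 kPa.
Footing area = 28.656 m², so allowable column load = 938.94 × 28.656 = 26906 kN.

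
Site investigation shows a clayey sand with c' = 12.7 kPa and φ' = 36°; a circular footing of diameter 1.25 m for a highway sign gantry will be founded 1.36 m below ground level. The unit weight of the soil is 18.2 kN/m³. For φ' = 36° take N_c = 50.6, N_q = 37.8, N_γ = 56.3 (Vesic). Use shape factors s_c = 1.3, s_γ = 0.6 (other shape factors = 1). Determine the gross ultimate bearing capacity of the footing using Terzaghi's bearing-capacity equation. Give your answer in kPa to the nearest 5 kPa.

Effective surcharge at the founding depth q = γ·D_f = 18.2 × 1.36 = 24.752 kPa.
q_ult = c·N_c·s_c + q·N_q + 0.5·γ·B·N_γ·s_γ
     = 12.7 × 50.6 × 1.3 + 24.752 × 37.8 + 0.5 × 18.2 × 1.25 × 56.3 × 0.6
     = 835.41 + 935.63 + 384.25 = 2155.3 kPa.

q_ult ≈ 2155 kPa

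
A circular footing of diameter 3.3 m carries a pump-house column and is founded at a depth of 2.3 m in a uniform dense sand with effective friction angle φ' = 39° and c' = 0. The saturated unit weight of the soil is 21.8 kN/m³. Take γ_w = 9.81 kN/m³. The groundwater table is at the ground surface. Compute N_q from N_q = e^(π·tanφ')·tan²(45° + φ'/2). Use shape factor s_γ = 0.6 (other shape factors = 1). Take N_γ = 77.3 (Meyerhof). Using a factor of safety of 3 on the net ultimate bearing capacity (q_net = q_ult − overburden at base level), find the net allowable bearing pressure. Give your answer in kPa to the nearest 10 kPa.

N_q = e^(π·tan39°)·tan²(64.5°) = 55.96.
With the water table at the surface the whole profile is submerged: γ' = 21.8 − 9.81 = 11.99 kN/m³, so q = γ'·D_f = 27.577 kPa; the same γ' applies in the ½γBN_γ term.
q_ult = q·N_q + 0.5·γ·B·N_γ·s_γ
     = 27.577 × 55.957 + 0.5 × 11.99 × 3.3 × 77.3 × 0.6
     = 1543.1 + 917.56 = 2460.7 kPa.
q_net = 2460.7 − 27.577 = 2433.1 kPa.
q_all(net) = 2433.1 / 3 = 811.04 kPa.

q_all(net) ≈ 810 kPa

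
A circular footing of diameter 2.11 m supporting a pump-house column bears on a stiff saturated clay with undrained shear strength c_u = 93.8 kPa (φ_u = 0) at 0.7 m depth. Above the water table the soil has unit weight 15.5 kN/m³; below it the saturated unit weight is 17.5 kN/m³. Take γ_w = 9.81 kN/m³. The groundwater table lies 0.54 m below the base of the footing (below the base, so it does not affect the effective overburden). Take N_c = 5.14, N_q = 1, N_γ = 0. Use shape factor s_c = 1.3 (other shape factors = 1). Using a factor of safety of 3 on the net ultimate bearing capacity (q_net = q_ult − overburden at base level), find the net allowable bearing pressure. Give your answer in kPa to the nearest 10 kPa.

q_all(net) ≈ 210 kPa

Effective surcharge at the founding depth q = γ·D_f = 15.5 × 0.7 = 10.85 kPa.
q_ult = c·N_c·s_c + q·N_q
     = 93.8 × 5.14 × 1.3 + 10.85 × 1
     = 626.77 + 10.85 = 637.62 kPa.
q_net = 637.62 − 10.85 = 626.77 kPa.
q_all(net) = 626.77 / 3 = 208.92 kPa.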